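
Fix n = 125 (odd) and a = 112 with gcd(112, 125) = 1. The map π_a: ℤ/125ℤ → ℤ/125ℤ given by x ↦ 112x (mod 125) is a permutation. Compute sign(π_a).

Start at x=56: 56 → 22 → 89 → 93 → 41 → 92 → 54 → … (one orbit).
π_112 has 4 disjoint cycles with lengths [100, 20, 4, 1] on {0,…,124}.
4 cycles on 125: each ℓ→(−1)^(ℓ−1), product (−1)^121 = -1.
The Jacobi symbol (112|125) = -1 (Zolotarev) agrees.

-1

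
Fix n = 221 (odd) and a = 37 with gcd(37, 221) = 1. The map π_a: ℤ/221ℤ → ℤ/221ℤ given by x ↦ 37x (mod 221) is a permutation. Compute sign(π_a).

Start at x=55: 55 → 46 → 155 → 210 → 35 → 190 → 179 → … (one orbit).
The orbit structure of x ↦ 37x mod 221: 7 orbits of sizes [48, 48, 48, 48, 16, 12, 1].
With 7 cycles on 221 points, sign = (−1)^{221−7} = +1.
Via Zolotarev, sign(π_{37}) = (37|221) = +1.

+1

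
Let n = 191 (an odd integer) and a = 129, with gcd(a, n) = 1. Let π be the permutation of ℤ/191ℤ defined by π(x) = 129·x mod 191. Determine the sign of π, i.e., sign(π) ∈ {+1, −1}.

+1

Start at x=12: 12 → 20 → 97 → 98 → 36 → 60 → 100 → … (one orbit).
Cycle type of π: 95×2 + 1; total 3 cycles.
3 cycles on 191: each ℓ→(−1)^(ℓ−1), product (−1)^188 = +1.
The Jacobi symbol (129|191) = +1 (Zolotarev) agrees.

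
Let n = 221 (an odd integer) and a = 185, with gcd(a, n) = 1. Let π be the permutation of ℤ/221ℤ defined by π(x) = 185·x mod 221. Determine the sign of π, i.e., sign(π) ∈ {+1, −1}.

Orbit of 185 under x↦185x: [185, 191, 196, 16, 87, 183, 42]… (length divides ord_221(185)).
The orbit structure of x ↦ 185x mod 221: 15 orbits of sizes [24, 24, 24, 24, 24, 24, 24, 24, 8, 8, 3, 3, 3, 3, 1].
221 − 15 = 206 transpositions; sign(π) = (−1)^206 = +1.

+1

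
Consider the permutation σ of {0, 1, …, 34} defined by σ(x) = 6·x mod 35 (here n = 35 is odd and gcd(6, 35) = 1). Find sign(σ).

-1

Trace 1: π^k(1) = [1, 6] for k=0..1.
20 cycles of lengths [2, 2, 2, 2, 2, 2, 2, 2, 2, 2, 2, 2, 2, 2, 2, 1, 1, 1, 1, 1].
n − c = 35 − 20 = 15; sign = (−1)^15 = -1.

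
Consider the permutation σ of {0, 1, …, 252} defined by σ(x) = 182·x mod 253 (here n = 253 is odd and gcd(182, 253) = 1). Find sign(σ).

Trace 160: π^k(160) = [160, 25, 249, 31, 76, 170, 74] for k=0..6.
π_182 has 5 disjoint cycles with lengths [110, 110, 22, 10, 1] on {0,…,252}.
5 cycles on 253: each ℓ→(−1)^(ℓ−1), product (−1)^248 = +1.
Check: (182/253) = +1 by Zolotarev.

+1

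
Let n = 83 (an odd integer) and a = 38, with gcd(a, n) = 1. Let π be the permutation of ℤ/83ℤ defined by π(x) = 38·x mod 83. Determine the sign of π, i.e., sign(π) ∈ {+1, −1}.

Orbit of 81 under x↦38x: [81, 7, 17, 65, 63, 70, 4]… (length divides ord_83(38)).
3 cycles of lengths [41, 41, 1].
n − c = 83 − 3 = 80; sign = (−1)^80 = +1.
The Jacobi symbol (38|83) = +1 (Zolotarev) agrees.

+1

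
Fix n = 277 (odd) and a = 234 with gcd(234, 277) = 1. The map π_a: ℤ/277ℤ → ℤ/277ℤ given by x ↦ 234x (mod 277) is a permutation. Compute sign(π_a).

Orbit of 86 under x↦234x: [86, 180, 16, 143, 222, 149, 241]… (length divides ord_277(234)).
The orbit structure of x ↦ 234x mod 277: 2 orbits of sizes [276, 1].
2 cycles on 277: each ℓ→(−1)^(ℓ−1), product (−1)^275 = -1.
Zolotarev: (234|277) = -1, matching the cycle-count sign.

-1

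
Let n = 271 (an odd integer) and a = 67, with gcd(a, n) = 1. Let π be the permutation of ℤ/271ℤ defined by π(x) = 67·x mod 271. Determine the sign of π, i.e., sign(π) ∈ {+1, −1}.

+1

Start at x=211: 211 → 45 → 34 → 110 → 53 → 28 → 250 → … (one orbit).
The orbit structure of x ↦ 67x mod 271: 3 orbits of sizes [135, 135, 1].
sign(π) = (−1)^{n − #cycles} = (−1)^{271−3} = (−1)^268 = +1.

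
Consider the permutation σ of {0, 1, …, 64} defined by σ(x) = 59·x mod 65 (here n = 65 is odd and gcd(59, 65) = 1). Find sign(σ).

Orbit of 44 under x↦59x: [44, 61, 24, 51, 19, 16, 34]… (length divides ord_65(59)).
8 cycles of lengths [12, 12, 12, 12, 12, 2, 2, 1].
sign(π) = (−1)^{n − #cycles} = (−1)^{65−8} = (−1)^57 = -1.
The Jacobi symbol (59|65) = -1 (Zolotarev) agrees.

-1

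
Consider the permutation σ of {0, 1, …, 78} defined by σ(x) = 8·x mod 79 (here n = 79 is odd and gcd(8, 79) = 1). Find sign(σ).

Orbit of 8 under x↦8x: [8, 64, 38, 67, 62, 22, 18]… (length divides ord_79(8)).
π_8 has 7 disjoint cycles with lengths [13, 13, 13, 13, 13, 13, 1] on {0,…,78}.
With 7 cycles on 79 points, sign = (−1)^{79−7} = +1.
Check: (8/79) = +1 by Zolotarev.

+1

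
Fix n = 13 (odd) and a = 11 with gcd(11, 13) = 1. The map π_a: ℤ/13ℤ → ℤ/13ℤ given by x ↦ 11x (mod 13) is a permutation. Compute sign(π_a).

Orbit of 7 under x↦11x: [7, 12, 2, 9, 8, 10, 6]… (length divides ord_13(11)).
π_11 has 2 disjoint cycles with lengths [12, 1] on {0,…,12}.
2 cycles on 13: each ℓ→(−1)^(ℓ−1), product (−1)^11 = -1.

-1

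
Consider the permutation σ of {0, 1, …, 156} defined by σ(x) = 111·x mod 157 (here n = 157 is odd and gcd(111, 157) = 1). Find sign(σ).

Start at x=56: 56 → 93 → 118 → 67 → 58 → 1 → 111 → … (one orbit).
π_111 has 7 disjoint cycles with lengths [26, 26, 26, 26, 26, 26, 1] on {0,…,156}.
Σ(ℓ_i−1) = 157−7 = 150; sign = (−1)^150 = +1.

+1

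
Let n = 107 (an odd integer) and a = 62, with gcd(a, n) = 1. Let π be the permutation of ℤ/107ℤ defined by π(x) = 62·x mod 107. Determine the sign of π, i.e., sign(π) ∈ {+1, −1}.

+1

Start at x=19: 19 → 1 → 62 → 99 → 39 → 64 → 9 → … (one orbit).
Decompose π into cycles: lengths [53, 53, 1] (3 cycles, including the fixed point 0).
Σ(ℓ_i−1) = 107−3 = 104; sign = (−1)^104 = +1.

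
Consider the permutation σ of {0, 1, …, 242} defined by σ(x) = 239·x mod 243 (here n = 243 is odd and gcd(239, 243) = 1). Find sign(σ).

Trace 59: π^k(59) = [59, 7, 215, 112, 38, 91, 122] for k=0..6.
Decompose π into cycles: lengths [162, 54, 18, 6, 2, 1] (6 cycles, including the fixed point 0).
sign(π) = (−1)^{n − #cycles} = (−1)^{243−6} = (−1)^237 = -1.

-1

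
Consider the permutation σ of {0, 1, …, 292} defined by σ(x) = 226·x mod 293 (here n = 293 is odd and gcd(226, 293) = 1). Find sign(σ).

Start at x=1: 1 → 226 → 94 → 148 → 46 → 141 → 222 → … (one orbit).
Cycle lengths of π_226 on ℤ/293ℤ: [73, 73, 73, 73, 1]; 5 cycles in total.
With 5 cycles on 293 points, sign = (−1)^{293−5} = +1.

+1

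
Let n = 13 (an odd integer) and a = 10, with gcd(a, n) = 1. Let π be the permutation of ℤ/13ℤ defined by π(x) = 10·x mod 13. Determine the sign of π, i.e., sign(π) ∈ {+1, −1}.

+1

Orbit of 12 under x↦10x: [12, 3, 4, 1, 10, 9]… (length divides ord_13(10)).
π_10 has 3 disjoint cycles with lengths [6, 6, 1] on {0,…,12}.
With 3 cycles on 13 points, sign = (−1)^{13−3} = +1.
The Jacobi symbol (10|13) = +1 (Zolotarev) agrees.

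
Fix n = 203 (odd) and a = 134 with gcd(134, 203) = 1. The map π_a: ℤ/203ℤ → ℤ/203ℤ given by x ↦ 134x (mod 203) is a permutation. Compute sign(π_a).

-1

Trace 92: π^k(92) = [92, 148, 141, 15, 183, 162, 190] for k=0..6.
π_134 has 14 disjoint cycles with lengths [28, 28, 28, 28, 28, 28, 28, 1, 1, 1, 1, 1, 1, 1] on {0,…,202}.
14 cycles on 203: each ℓ→(−1)^(ℓ−1), product (−1)^189 = -1.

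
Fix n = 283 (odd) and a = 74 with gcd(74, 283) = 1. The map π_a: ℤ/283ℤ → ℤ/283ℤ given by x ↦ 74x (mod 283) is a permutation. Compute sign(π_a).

+1

Orbit of 99 under x↦74x: [99, 251, 179, 228, 175, 215, 62]… (length divides ord_283(74)).
3 cycles of lengths [141, 141, 1].
283 − 3 = 280 transpositions; sign(π) = (−1)^280 = +1.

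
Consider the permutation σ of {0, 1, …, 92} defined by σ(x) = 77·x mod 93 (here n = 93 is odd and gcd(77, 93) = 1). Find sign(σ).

Orbit of 92 under x↦77x: [92, 16, 23, 4, 29, 1, 77]… (length divides ord_93(77)).
The orbit structure of x ↦ 77x mod 93: 11 orbits of sizes [10, 10, 10, 10, 10, 10, 10, 10, 10, 2, 1].
sign(π) = (−1)^{n − #cycles} = (−1)^{93−11} = (−1)^82 = +1.
(77|93)_J = +1 (Zolotarev's lemma cross-check).

+1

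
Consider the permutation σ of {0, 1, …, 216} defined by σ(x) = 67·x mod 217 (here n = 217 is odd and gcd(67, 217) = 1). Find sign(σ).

Orbit of 149 under x↦67x: [149, 1, 67]… (length divides ord_217(67)).
The orbit structure of x ↦ 67x mod 217: 73 orbits of sizes [3, 3, 3, 3, 3, 3, 3, 3, 3, 3, 3, 3, 3, 3, 3, 3, 3, 3, 3, 3, 3, 3, 3, 3, 3, 3, 3, 3, 3, 3, 3, 3, 3, 3, 3, 3, 3, 3, 3, 3, 3, 3, 3, 3, 3, 3, 3, 3, 3, 3, 3, 3, 3, 3, 3, 3, 3, 3, 3, 3, 3, 3, 3, 3, 3, 3, 3, 3, 3, 3, 3, 3, 1].
217 − 73 = 144 transpositions; sign(π) = (−1)^144 = +1.

+1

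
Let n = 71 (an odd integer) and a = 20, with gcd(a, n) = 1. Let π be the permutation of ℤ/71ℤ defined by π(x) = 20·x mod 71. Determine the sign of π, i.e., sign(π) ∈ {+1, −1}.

+1

Orbit of 1 under x↦20x: [1, 20, 45, 48, 37, 30, 32]… (length divides ord_71(20)).
Cycle lengths of π_20 on ℤ/71ℤ: [7, 7, 7, 7, 7, 7, 7, 7, 7, 7, 1]; 11 cycles in total.
11 cycles on 71: each ℓ→(−1)^(ℓ−1), product (−1)^60 = +1.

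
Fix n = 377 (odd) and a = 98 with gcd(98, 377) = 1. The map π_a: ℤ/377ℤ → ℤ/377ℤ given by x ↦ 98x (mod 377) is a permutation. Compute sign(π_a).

+1

Trace 146: π^k(146) = [146, 359, 121, 171, 170, 72, 270] for k=0..6.
Cycle type of π: 84×4 + 28 + 12 + 1; total 7 cycles.
377 − 7 = 370 transpositions; sign(π) = (−1)^370 = +1.
(98|377)_J = +1 (Zolotarev's lemma cross-check).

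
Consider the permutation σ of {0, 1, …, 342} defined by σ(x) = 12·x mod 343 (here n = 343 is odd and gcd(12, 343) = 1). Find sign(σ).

-1

Trace 10: π^k(10) = [10, 120, 68, 130, 188, 198, 318] for k=0..6.
Cycle type of π: 294 + 42 + 6 + 1; total 4 cycles.
sign(π) = (−1)^{n − #cycles} = (−1)^{343−4} = (−1)^339 = -1.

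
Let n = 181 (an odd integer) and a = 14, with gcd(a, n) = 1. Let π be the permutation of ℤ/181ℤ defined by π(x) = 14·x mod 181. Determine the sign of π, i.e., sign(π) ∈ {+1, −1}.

+1

Start at x=132: 132 → 38 → 170 → 27 → 16 → 43 → 59 → … (one orbit).
Decompose π into cycles: lengths [45, 45, 45, 45, 1] (5 cycles, including the fixed point 0).
With 5 cycles on 181 points, sign = (−1)^{181−5} = +1.
(14|181)_J = +1 (Zolotarev's lemma cross-check).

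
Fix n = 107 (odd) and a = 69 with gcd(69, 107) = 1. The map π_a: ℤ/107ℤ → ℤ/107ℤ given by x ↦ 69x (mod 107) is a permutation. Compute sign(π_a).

+1

Start at x=29: 29 → 75 → 39 → 16 → 34 → 99 → 90 → … (one orbit).
3 cycles of lengths [53, 53, 1].
Σ(ℓ_i−1) = 107−3 = 104; sign = (−1)^104 = +1.
(69|107)_J = +1 (Zolotarev's lemma cross-check).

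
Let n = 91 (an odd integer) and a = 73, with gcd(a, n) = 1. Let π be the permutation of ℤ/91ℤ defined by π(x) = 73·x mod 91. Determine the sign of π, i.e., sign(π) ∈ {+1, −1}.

Orbit of 73 under x↦73x: [73, 51, 83, 53, 47, 64, 31]… (length divides ord_91(73)).
Cycle type of π: 12×6 + 6 + 4×3 + 1; total 11 cycles.
91 − 11 = 80 transpositions; sign(π) = (−1)^80 = +1.

+1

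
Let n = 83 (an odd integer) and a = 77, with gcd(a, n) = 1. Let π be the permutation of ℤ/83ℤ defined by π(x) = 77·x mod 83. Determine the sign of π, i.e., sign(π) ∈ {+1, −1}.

+1

Trace 77: π^k(77) = [77, 36, 33, 51, 26, 10, 23] for k=0..6.
Decompose π into cycles: lengths [41, 41, 1] (3 cycles, including the fixed point 0).
With 3 cycles on 83 points, sign = (−1)^{83−3} = +1.
Check: (77/83) = +1 by Zolotarev.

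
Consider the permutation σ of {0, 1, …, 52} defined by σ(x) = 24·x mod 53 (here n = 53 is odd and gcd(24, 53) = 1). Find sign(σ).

Orbit of 10 under x↦24x: [10, 28, 36, 16, 13, 47, 15]… (length divides ord_53(24)).
Decompose π into cycles: lengths [13, 13, 13, 13, 1] (5 cycles, including the fixed point 0).
n − c = 53 − 5 = 48; sign = (−1)^48 = +1.

+1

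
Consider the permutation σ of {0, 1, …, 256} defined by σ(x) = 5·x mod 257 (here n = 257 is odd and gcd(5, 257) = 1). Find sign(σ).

-1

Orbit of 202 under x↦5x: [202, 239, 167, 64, 63, 58, 33]… (length divides ord_257(5)).
Decompose π into cycles: lengths [256, 1] (2 cycles, including the fixed point 0).
2 cycles on 257: each ℓ→(−1)^(ℓ−1), product (−1)^255 = -1.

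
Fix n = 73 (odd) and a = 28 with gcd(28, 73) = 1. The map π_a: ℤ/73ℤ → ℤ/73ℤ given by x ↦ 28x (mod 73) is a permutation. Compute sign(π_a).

Orbit of 21 under x↦28x: [21, 4, 39, 70, 62, 57, 63]… (length divides ord_73(28)).
2 cycles of lengths [72, 1].
n − c = 73 − 2 = 71; sign = (−1)^71 = -1.
The Jacobi symbol (28|73) = -1 (Zolotarev) agrees.

-1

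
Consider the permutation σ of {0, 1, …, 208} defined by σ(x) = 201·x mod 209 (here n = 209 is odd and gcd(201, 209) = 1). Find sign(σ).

Start at x=159: 159 → 191 → 144 → 102 → 20 → 49 → 26 → … (one orbit).
Decompose π into cycles: lengths [15, 15, 15, 15, 15, 15, 15, 15, 15, 15, 15, 15, 5, 5, 3, 3, 3, 3, 3, 3, 1] (21 cycles, including the fixed point 0).
sign(π) = (−1)^{n − #cycles} = (−1)^{209−21} = (−1)^188 = +1.
Check: (201/209) = +1 by Zolotarev.

+1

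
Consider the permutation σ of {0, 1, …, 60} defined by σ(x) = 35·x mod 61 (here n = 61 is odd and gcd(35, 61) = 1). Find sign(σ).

-1

Start at x=15: 15 → 37 → 14 → 2 → 9 → 10 → 45 → … (one orbit).
Cycle lengths of π_35 on ℤ/61ℤ: [60, 1]; 2 cycles in total.
sign(π) = (−1)^{n − #cycles} = (−1)^{61−2} = (−1)^59 = -1.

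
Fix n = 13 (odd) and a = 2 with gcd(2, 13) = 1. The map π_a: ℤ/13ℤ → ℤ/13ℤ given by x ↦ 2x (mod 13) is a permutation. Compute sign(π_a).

Trace 10: π^k(10) = [10, 7, 1, 2, 4, 8, 3] for k=0..6.
Cycle type of π: 12 + 1; total 2 cycles.
With 2 cycles on 13 points, sign = (−1)^{13−2} = -1.
Zolotarev: (2|13) = -1, matching the cycle-count sign.

-1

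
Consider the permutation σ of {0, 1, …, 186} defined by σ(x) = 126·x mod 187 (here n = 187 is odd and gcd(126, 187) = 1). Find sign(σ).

-1

Start at x=168: 168 → 37 → 174 → 45 → 60 → 80 → 169 → … (one orbit).
Cycle lengths of π_126 on ℤ/187ℤ: [80, 80, 16, 5, 5, 1]; 6 cycles in total.
6 cycles on 187: each ℓ→(−1)^(ℓ−1), product (−1)^181 = -1.
(126|187)_J = -1 (Zolotarev's lemma cross-check).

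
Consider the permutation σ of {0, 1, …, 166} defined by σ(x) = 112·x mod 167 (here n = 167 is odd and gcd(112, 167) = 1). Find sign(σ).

Start at x=100: 100 → 11 → 63 → 42 → 28 → 130 → 31 → … (one orbit).
Cycle type of π: 83×2 + 1; total 3 cycles.
167 − 3 = 164 transpositions; sign(π) = (−1)^164 = +1.
(112|167)_J = +1 (Zolotarev's lemma cross-check).

+1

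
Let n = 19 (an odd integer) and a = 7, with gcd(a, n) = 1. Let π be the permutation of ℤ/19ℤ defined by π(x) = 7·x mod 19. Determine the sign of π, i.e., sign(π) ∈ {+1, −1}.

+1

Orbit of 1 under x↦7x: [1, 7, 11]… (length divides ord_19(7)).
7 cycles of lengths [3, 3, 3, 3, 3, 3, 1].
With 7 cycles on 19 points, sign = (−1)^{19−7} = +1.
Via Zolotarev, sign(π_{7}) = (7|19) = +1.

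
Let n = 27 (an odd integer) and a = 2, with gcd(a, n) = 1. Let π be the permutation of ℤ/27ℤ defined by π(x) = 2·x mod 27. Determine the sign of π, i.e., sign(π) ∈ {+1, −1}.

-1

Trace 8: π^k(8) = [8, 16, 5, 10, 20, 13, 26] for k=0..6.
Cycle type of π: 18 + 6 + 2 + 1; total 4 cycles.
4 cycles on 27: each ℓ→(−1)^(ℓ−1), product (−1)^23 = -1.
(2|27)_J = -1 (Zolotarev's lemma cross-check).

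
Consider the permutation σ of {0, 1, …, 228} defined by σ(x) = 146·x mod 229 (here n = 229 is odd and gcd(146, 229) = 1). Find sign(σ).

+1

Orbit of 100 under x↦146x: [100, 173, 68, 81, 147, 165, 45]… (length divides ord_229(146)).
3 cycles of lengths [114, 114, 1].
With 3 cycles on 229 points, sign = (−1)^{229−3} = +1.
Via Zolotarev, sign(π_{146}) = (146|229) = +1.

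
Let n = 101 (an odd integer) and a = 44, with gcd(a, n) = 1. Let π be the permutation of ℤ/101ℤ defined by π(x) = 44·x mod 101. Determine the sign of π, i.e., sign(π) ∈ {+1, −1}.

-1

Trace 84: π^k(84) = [84, 60, 14, 10, 36, 69, 6] for k=0..6.
The orbit structure of x ↦ 44x mod 101: 6 orbits of sizes [20, 20, 20, 20, 20, 1].
n − c = 101 − 6 = 95; sign = (−1)^95 = -1.
The Jacobi symbol (44|101) = -1 (Zolotarev) agrees.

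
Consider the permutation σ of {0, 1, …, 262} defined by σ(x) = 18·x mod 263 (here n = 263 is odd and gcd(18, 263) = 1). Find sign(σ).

Trace 207: π^k(207) = [207, 44, 3, 54, 183, 138, 117] for k=0..6.
Cycle type of π: 131×2 + 1; total 3 cycles.
263 − 3 = 260 transpositions; sign(π) = (−1)^260 = +1.
(18|263)_J = +1 (Zolotarev's lemma cross-check).

+1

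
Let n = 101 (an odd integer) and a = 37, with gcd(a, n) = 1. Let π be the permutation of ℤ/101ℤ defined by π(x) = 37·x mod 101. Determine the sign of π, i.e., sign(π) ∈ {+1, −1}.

Orbit of 52 under x↦37x: [52, 5, 84, 78, 58, 25, 16]… (length divides ord_101(37)).
Cycle type of π: 25×4 + 1; total 5 cycles.
n − c = 101 − 5 = 96; sign = (−1)^96 = +1.

+1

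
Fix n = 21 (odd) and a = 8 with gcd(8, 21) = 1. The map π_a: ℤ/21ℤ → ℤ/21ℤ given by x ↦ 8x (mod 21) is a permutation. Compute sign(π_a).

Orbit of 1 under x↦8x: [1, 8]… (length divides ord_21(8)).
Cycle type of π: 2×7 + 1×7; total 14 cycles.
Σ(ℓ_i−1) = 21−14 = 7; sign = (−1)^7 = -1.
Zolotarev: (8|21) = -1, matching the cycle-count sign.

-1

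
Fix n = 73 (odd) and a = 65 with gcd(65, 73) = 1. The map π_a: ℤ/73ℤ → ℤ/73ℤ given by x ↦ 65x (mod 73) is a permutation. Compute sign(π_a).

+1

Start at x=72: 72 → 8 → 9 → 1 → 65 → 64 → 72 (one orbit).
Cycle lengths of π_65 on ℤ/73ℤ: [6, 6, 6, 6, 6, 6, 6, 6, 6, 6, 6, 6, 1]; 13 cycles in total.
13 cycles on 73: each ℓ→(−1)^(ℓ−1), product (−1)^60 = +1.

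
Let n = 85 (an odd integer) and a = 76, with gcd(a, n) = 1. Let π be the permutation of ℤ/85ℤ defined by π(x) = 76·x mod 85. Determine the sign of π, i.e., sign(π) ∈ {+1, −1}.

Start at x=21: 21 → 66 → 1 → 76 → 81 → 36 → 16 → … (one orbit).
Cycle type of π: 8×10 + 1×5; total 15 cycles.
sign(π) = (−1)^{n − #cycles} = (−1)^{85−15} = (−1)^70 = +1.
The Jacobi symbol (76|85) = +1 (Zolotarev) agrees.

+1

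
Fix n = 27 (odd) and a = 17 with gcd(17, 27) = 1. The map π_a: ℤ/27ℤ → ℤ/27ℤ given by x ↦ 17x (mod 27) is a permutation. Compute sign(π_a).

-1

Start at x=17: 17 → 19 → 26 → 10 → 8 → 1 → 17 (one orbit).
Decompose π into cycles: lengths [6, 6, 6, 2, 2, 2, 2, 1] (8 cycles, including the fixed point 0).
Σ(ℓ_i−1) = 27−8 = 19; sign = (−1)^19 = -1.
The Jacobi symbol (17|27) = -1 (Zolotarev) agrees.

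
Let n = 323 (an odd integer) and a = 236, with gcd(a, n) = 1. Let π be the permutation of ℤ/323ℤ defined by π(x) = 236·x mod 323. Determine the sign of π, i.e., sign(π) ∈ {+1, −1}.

-1

Trace 305: π^k(305) = [305, 274, 64, 246, 239, 202, 191] for k=0..6.
The orbit structure of x ↦ 236x mod 323: 18 orbits of sizes [24, 24, 24, 24, 24, 24, 24, 24, 24, 24, 24, 24, 8, 8, 6, 6, 6, 1].
323 − 18 = 305 transpositions; sign(π) = (−1)^305 = -1.
Zolotarev: (236|323) = -1, matching the cycle-count sign.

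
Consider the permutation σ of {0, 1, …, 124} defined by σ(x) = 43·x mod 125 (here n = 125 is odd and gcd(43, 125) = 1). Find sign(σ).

-1

Trace 107: π^k(107) = [107, 101, 93, 124, 82, 26, 118] for k=0..6.
The orbit structure of x ↦ 43x mod 125: 12 orbits of sizes [20, 20, 20, 20, 20, 4, 4, 4, 4, 4, 4, 1].
sign(π) = (−1)^{n − #cycles} = (−1)^{125−12} = (−1)^113 = -1.
The Jacobi symbol (43|125) = -1 (Zolotarev) agrees.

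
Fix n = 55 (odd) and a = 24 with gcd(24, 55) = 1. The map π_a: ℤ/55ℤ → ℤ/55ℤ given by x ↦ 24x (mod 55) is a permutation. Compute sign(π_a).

-1

Orbit of 29 under x↦24x: [29, 36, 39, 1, 24, 26, 19]… (length divides ord_55(24)).
8 cycles of lengths [10, 10, 10, 10, 10, 2, 2, 1].
Σ(ℓ_i−1) = 55−8 = 47; sign = (−1)^47 = -1.
Via Zolotarev, sign(π_{24}) = (24|55) = -1.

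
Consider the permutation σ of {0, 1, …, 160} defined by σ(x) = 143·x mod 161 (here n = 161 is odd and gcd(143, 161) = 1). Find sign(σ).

+1

Orbit of 127 under x↦143x: [127, 129, 93, 97, 25, 33, 50]… (length divides ord_161(143)).
Cycle lengths of π_143 on ℤ/161ℤ: [66, 66, 22, 6, 1]; 5 cycles in total.
n − c = 161 − 5 = 156; sign = (−1)^156 = +1.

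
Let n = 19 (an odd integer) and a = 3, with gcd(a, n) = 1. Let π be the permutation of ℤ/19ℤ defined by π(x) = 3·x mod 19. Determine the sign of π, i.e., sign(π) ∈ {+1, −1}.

Start at x=1: 1 → 3 → 9 → 8 → 5 → 15 → 7 → … (one orbit).
Decompose π into cycles: lengths [18, 1] (2 cycles, including the fixed point 0).
sign(π) = (−1)^{n − #cycles} = (−1)^{19−2} = (−1)^17 = -1.
The Jacobi symbol (3|19) = -1 (Zolotarev) agrees.

-1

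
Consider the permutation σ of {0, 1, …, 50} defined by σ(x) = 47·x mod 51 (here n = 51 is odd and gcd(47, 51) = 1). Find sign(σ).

Orbit of 16 under x↦47x: [16, 38, 1, 47]… (length divides ord_51(47)).
Decompose π into cycles: lengths [4, 4, 4, 4, 4, 4, 4, 4, 4, 4, 4, 4, 2, 1] (14 cycles, including the fixed point 0).
51 − 14 = 37 transpositions; sign(π) = (−1)^37 = -1.

-1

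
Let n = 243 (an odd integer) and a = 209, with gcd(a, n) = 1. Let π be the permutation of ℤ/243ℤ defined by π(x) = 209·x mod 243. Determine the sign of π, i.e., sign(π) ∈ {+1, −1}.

-1

Orbit of 134 under x↦209x: [134, 61, 113, 46, 137, 202, 179]… (length divides ord_243(209)).
Cycle lengths of π_209 on ℤ/243ℤ: [162, 54, 18, 6, 2, 1]; 6 cycles in total.
6 cycles on 243: each ℓ→(−1)^(ℓ−1), product (−1)^237 = -1.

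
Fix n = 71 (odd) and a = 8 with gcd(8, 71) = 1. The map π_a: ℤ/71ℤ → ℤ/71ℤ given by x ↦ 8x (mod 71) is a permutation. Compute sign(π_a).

Orbit of 48 under x↦8x: [48, 29, 19, 10, 9, 1, 8]… (length divides ord_71(8)).
Decompose π into cycles: lengths [35, 35, 1] (3 cycles, including the fixed point 0).
n − c = 71 − 3 = 68; sign = (−1)^68 = +1.
(8|71)_J = +1 (Zolotarev's lemma cross-check).

+1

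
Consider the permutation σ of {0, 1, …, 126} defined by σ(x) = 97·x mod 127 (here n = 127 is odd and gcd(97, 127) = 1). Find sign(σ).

-1

Start at x=82: 82 → 80 → 13 → 118 → 16 → 28 → 49 → … (one orbit).
Cycle lengths of π_97 on ℤ/127ℤ: [126, 1]; 2 cycles in total.
127 − 2 = 125 transpositions; sign(π) = (−1)^125 = -1.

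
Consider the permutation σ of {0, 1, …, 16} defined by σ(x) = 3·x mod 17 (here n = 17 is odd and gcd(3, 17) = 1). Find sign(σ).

Orbit of 12 under x↦3x: [12, 2, 6, 1, 3, 9, 10]… (length divides ord_17(3)).
Cycle type of π: 16 + 1; total 2 cycles.
2 cycles on 17: each ℓ→(−1)^(ℓ−1), product (−1)^15 = -1.

-1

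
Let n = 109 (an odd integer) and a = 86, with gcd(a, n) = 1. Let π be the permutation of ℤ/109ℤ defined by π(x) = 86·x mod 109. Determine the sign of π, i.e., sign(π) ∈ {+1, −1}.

Trace 101: π^k(101) = [101, 75, 19, 108, 23, 16, 68] for k=0..6.
4 cycles of lengths [36, 36, 36, 1].
n − c = 109 − 4 = 105; sign = (−1)^105 = -1.
(86|109)_J = -1 (Zolotarev's lemma cross-check).

-1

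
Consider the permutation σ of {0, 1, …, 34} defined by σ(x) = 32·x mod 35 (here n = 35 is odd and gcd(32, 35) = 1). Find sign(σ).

-1

Trace 4: π^k(4) = [4, 23, 1, 32, 9, 8, 11] for k=0..6.
6 cycles of lengths [12, 12, 4, 3, 3, 1].
Σ(ℓ_i−1) = 35−6 = 29; sign = (−1)^29 = -1.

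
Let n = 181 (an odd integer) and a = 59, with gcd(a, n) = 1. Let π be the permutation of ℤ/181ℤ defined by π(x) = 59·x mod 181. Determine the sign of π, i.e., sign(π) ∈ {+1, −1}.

Trace 1: π^k(1) = [1, 59, 42, 125, 135] for k=0..4.
Cycle type of π: 5×36 + 1; total 37 cycles.
n − c = 181 − 37 = 144; sign = (−1)^144 = +1.
Zolotarev: (59|181) = +1, matching the cycle-count sign.

+1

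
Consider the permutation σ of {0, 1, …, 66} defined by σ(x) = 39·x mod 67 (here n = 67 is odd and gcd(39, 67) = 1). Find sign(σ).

Start at x=21: 21 → 15 → 49 → 35 → 25 → 37 → 36 → … (one orbit).
π_39 has 3 disjoint cycles with lengths [33, 33, 1] on {0,…,66}.
With 3 cycles on 67 points, sign = (−1)^{67−3} = +1.

+1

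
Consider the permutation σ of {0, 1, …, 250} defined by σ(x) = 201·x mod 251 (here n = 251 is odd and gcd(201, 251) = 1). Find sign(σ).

+1

Start at x=69: 69 → 64 → 63 → 113 → 123 → 125 → 25 → … (one orbit).
Decompose π into cycles: lengths [25, 25, 25, 25, 25, 25, 25, 25, 25, 25, 1] (11 cycles, including the fixed point 0).
n − c = 251 − 11 = 240; sign = (−1)^240 = +1.
Check: (201/251) = +1 by Zolotarev.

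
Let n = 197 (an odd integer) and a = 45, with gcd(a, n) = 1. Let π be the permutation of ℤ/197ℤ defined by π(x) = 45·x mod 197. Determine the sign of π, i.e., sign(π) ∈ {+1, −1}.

-1

Trace 167: π^k(167) = [167, 29, 123, 19, 67, 60, 139] for k=0..6.
The orbit structure of x ↦ 45x mod 197: 2 orbits of sizes [196, 1].
197 − 2 = 195 transpositions; sign(π) = (−1)^195 = -1.
The Jacobi symbol (45|197) = -1 (Zolotarev) agrees.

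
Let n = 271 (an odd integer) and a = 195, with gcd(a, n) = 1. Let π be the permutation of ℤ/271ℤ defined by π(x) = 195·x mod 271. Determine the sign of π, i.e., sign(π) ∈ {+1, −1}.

Start at x=169: 169 → 164 → 2 → 119 → 170 → 88 → 87 → … (one orbit).
The orbit structure of x ↦ 195x mod 271: 3 orbits of sizes [135, 135, 1].
With 3 cycles on 271 points, sign = (−1)^{271−3} = +1.

+1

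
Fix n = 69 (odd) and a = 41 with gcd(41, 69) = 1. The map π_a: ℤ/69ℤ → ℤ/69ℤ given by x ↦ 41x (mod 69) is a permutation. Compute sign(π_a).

Trace 25: π^k(25) = [25, 59, 4, 26, 31, 29, 16] for k=0..6.
π_41 has 6 disjoint cycles with lengths [22, 22, 11, 11, 2, 1] on {0,…,68}.
sign(π) = (−1)^{n − #cycles} = (−1)^{69−6} = (−1)^63 = -1.

-1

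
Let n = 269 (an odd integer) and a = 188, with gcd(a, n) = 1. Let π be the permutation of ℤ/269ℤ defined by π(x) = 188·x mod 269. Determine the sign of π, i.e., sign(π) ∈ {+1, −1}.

+1

Orbit of 138 under x↦188x: [138, 120, 233, 226, 255, 58, 144]… (length divides ord_269(188)).
Cycle type of π: 134×2 + 1; total 3 cycles.
269 − 3 = 266 transpositions; sign(π) = (−1)^266 = +1.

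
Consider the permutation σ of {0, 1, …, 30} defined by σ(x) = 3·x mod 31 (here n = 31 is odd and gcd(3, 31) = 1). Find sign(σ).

-1

Orbit of 19 under x↦3x: [19, 26, 16, 17, 20, 29, 25]… (length divides ord_31(3)).
Cycle type of π: 30 + 1; total 2 cycles.
31 − 2 = 29 transpositions; sign(π) = (−1)^29 = -1.
Zolotarev: (3|31) = -1, matching the cycle-count sign.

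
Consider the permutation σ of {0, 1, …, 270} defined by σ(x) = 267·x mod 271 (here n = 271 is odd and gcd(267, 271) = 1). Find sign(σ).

Start at x=173: 173 → 121 → 58 → 39 → 115 → 82 → 214 → … (one orbit).
2 cycles of lengths [270, 1].
With 2 cycles on 271 points, sign = (−1)^{271−2} = -1.
Check: (267/271) = -1 by Zolotarev.

-1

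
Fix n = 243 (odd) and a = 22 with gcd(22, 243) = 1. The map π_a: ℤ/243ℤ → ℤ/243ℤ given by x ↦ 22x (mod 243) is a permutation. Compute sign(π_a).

Trace 145: π^k(145) = [145, 31, 196, 181, 94, 124, 55] for k=0..6.
The orbit structure of x ↦ 22x mod 243: 11 orbits of sizes [81, 81, 27, 27, 9, 9, 3, 3, 1, 1, 1].
11 cycles on 243: each ℓ→(−1)^(ℓ−1), product (−1)^232 = +1.
Via Zolotarev, sign(π_{22}) = (22|243) = +1.

+1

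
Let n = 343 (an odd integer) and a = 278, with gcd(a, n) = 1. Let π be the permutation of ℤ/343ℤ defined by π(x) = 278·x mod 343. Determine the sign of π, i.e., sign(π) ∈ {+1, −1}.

Orbit of 131 under x↦278x: [131, 60, 216, 23, 220, 106, 313]… (length divides ord_343(278)).
Decompose π into cycles: lengths [294, 42, 6, 1] (4 cycles, including the fixed point 0).
4 cycles on 343: each ℓ→(−1)^(ℓ−1), product (−1)^339 = -1.

-1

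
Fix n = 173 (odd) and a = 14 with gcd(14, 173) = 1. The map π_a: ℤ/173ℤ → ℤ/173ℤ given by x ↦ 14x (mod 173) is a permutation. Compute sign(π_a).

Orbit of 23 under x↦14x: [23, 149, 10, 140, 57, 106, 100]… (length divides ord_173(14)).
Decompose π into cycles: lengths [43, 43, 43, 43, 1] (5 cycles, including the fixed point 0).
5 cycles on 173: each ℓ→(−1)^(ℓ−1), product (−1)^168 = +1.

+1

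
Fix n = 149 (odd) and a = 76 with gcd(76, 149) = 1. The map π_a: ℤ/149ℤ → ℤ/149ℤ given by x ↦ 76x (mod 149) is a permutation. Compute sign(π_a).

+1

Trace 45: π^k(45) = [45, 142, 64, 96, 144, 67, 26] for k=0..6.
Cycle type of π: 74×2 + 1; total 3 cycles.
149 − 3 = 146 transpositions; sign(π) = (−1)^146 = +1.
Check: (76/149) = +1 by Zolotarev.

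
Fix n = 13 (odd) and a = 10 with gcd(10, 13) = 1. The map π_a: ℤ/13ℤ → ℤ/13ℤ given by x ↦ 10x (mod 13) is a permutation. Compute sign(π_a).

Orbit of 4 under x↦10x: [4, 1, 10, 9, 12, 3]… (length divides ord_13(10)).
3 cycles of lengths [6, 6, 1].
3 cycles on 13: each ℓ→(−1)^(ℓ−1), product (−1)^10 = +1.

+1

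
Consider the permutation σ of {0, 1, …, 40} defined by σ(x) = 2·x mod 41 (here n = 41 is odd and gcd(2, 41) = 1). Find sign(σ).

Trace 32: π^k(32) = [32, 23, 5, 10, 20, 40, 39] for k=0..6.
The orbit structure of x ↦ 2x mod 41: 3 orbits of sizes [20, 20, 1].
3 cycles on 41: each ℓ→(−1)^(ℓ−1), product (−1)^38 = +1.
Zolotarev: (2|41) = +1, matching the cycle-count sign.

+1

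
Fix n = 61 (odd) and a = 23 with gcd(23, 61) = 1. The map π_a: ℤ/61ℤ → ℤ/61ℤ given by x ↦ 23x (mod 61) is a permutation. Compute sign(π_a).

Start at x=38: 38 → 20 → 33 → 27 → 11 → 9 → 24 → … (one orbit).
π_23 has 4 disjoint cycles with lengths [20, 20, 20, 1] on {0,…,60}.
4 cycles on 61: each ℓ→(−1)^(ℓ−1), product (−1)^57 = -1.

-1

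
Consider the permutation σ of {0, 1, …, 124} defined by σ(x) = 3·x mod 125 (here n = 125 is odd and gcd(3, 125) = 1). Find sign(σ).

Start at x=41: 41 → 123 → 119 → 107 → 71 → 88 → 14 → … (one orbit).
Decompose π into cycles: lengths [100, 20, 4, 1] (4 cycles, including the fixed point 0).
n − c = 125 − 4 = 121; sign = (−1)^121 = -1.

-1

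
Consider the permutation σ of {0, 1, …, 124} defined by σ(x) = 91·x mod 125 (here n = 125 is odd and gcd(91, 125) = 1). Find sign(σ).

Trace 81: π^k(81) = [81, 121, 11, 1, 91, 31, 71] for k=0..6.
Decompose π into cycles: lengths [25, 25, 25, 25, 5, 5, 5, 5, 1, 1, 1, 1, 1] (13 cycles, including the fixed point 0).
13 cycles on 125: each ℓ→(−1)^(ℓ−1), product (−1)^112 = +1.

+1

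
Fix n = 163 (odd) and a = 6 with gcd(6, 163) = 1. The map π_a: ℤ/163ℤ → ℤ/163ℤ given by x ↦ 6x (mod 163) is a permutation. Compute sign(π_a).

+1

Orbit of 155 under x↦6x: [155, 115, 38, 65, 64, 58, 22]… (length divides ord_163(6)).
Cycle lengths of π_6 on ℤ/163ℤ: [27, 27, 27, 27, 27, 27, 1]; 7 cycles in total.
sign(π) = (−1)^{n − #cycles} = (−1)^{163−7} = (−1)^156 = +1.
The Jacobi symbol (6|163) = +1 (Zolotarev) agrees.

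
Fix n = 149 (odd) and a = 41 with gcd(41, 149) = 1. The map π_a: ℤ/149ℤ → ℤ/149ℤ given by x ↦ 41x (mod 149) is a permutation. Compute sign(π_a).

-1

Trace 65: π^k(65) = [65, 132, 48, 31, 79, 110, 40] for k=0..6.
2 cycles of lengths [148, 1].
With 2 cycles on 149 points, sign = (−1)^{149−2} = -1.
(41|149)_J = -1 (Zolotarev's lemma cross-check).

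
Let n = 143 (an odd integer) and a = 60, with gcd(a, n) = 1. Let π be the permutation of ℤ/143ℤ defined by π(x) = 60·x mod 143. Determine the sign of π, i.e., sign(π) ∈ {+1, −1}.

Start at x=70: 70 → 53 → 34 → 38 → 135 → 92 → 86 → … (one orbit).
Cycle type of π: 20×6 + 5×2 + 4×3 + 1; total 12 cycles.
With 12 cycles on 143 points, sign = (−1)^{143−12} = -1.
Check: (60/143) = -1 by Zolotarev.

-1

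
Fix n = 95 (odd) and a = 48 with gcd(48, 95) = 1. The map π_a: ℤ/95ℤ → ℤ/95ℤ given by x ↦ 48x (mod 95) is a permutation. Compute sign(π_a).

Trace 16: π^k(16) = [16, 8, 4, 2, 1, 48, 24] for k=0..6.
The orbit structure of x ↦ 48x mod 95: 5 orbits of sizes [36, 36, 18, 4, 1].
n − c = 95 − 5 = 90; sign = (−1)^90 = +1.
Zolotarev: (48|95) = +1, matching the cycle-count sign.

+1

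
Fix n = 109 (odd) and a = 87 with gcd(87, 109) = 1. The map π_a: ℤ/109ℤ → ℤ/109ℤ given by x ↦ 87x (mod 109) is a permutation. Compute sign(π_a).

Orbit of 31 under x↦87x: [31, 81, 71, 73, 29, 16, 84]… (length divides ord_109(87)).
3 cycles of lengths [54, 54, 1].
109 − 3 = 106 transpositions; sign(π) = (−1)^106 = +1.
The Jacobi symbol (87|109) = +1 (Zolotarev) agrees.

+1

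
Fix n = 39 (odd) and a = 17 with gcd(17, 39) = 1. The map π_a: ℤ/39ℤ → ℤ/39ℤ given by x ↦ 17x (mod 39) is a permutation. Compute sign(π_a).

-1

Orbit of 23 under x↦17x: [23, 1, 17, 16, 38, 22]… (length divides ord_39(17)).
Decompose π into cycles: lengths [6, 6, 6, 6, 6, 6, 2, 1] (8 cycles, including the fixed point 0).
Σ(ℓ_i−1) = 39−8 = 31; sign = (−1)^31 = -1.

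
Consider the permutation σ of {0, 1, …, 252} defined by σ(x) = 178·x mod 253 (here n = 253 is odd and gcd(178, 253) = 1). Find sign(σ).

+1

Start at x=79: 79 → 147 → 107 → 71 → 241 → 141 → 51 → … (one orbit).
Cycle type of π: 110×2 + 22 + 10 + 1; total 5 cycles.
With 5 cycles on 253 points, sign = (−1)^{253−5} = +1.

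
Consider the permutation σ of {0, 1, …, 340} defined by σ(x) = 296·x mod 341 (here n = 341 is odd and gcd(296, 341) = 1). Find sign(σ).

+1

Start at x=153: 153 → 276 → 197 → 1 → 296 → 320 → 263 → … (one orbit).
Cycle type of π: 30×11 + 2×5 + 1; total 17 cycles.
17 cycles on 341: each ℓ→(−1)^(ℓ−1), product (−1)^324 = +1.
The Jacobi symbol (296|341) = +1 (Zolotarev) agrees.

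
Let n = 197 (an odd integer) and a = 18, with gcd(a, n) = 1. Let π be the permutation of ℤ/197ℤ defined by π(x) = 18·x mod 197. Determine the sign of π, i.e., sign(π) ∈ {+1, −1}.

-1

Start at x=158: 158 → 86 → 169 → 87 → 187 → 17 → 109 → … (one orbit).
Cycle lengths of π_18 on ℤ/197ℤ: [196, 1]; 2 cycles in total.
Σ(ℓ_i−1) = 197−2 = 195; sign = (−1)^195 = -1.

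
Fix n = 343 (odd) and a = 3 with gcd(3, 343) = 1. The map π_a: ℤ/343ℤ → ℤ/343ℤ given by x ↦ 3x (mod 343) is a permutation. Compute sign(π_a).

-1

Start at x=225: 225 → 332 → 310 → 244 → 46 → 138 → 71 → … (one orbit).
Decompose π into cycles: lengths [294, 42, 6, 1] (4 cycles, including the fixed point 0).
With 4 cycles on 343 points, sign = (−1)^{343−4} = -1.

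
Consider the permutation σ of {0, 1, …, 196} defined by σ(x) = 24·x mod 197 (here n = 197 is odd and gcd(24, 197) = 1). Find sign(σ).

Orbit of 53 under x↦24x: [53, 90, 190, 29, 105, 156, 1]… (length divides ord_197(24)).
5 cycles of lengths [49, 49, 49, 49, 1].
197 − 5 = 192 transpositions; sign(π) = (−1)^192 = +1.
The Jacobi symbol (24|197) = +1 (Zolotarev) agrees.

+1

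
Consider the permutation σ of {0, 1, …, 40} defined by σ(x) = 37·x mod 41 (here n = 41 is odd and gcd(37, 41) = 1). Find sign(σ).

+1

Orbit of 1 under x↦37x: [1, 37, 16, 18, 10]… (length divides ord_41(37)).
Cycle type of π: 5×8 + 1; total 9 cycles.
41 − 9 = 32 transpositions; sign(π) = (−1)^32 = +1.
(37|41)_J = +1 (Zolotarev's lemma cross-check).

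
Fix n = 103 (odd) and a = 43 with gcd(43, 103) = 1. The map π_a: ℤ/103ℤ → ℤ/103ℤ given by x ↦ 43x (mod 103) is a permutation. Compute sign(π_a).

-1

Trace 39: π^k(39) = [39, 29, 11, 61, 48, 4, 69] for k=0..6.
The orbit structure of x ↦ 43x mod 103: 2 orbits of sizes [102, 1].
Σ(ℓ_i−1) = 103−2 = 101; sign = (−1)^101 = -1.
Via Zolotarev, sign(π_{43}) = (43|103) = -1.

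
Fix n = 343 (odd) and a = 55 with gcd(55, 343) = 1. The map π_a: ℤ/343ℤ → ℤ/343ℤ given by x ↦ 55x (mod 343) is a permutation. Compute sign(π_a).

-1

Orbit of 41 under x↦55x: [41, 197, 202, 134, 167, 267, 279]… (length divides ord_343(55)).
Decompose π into cycles: lengths [98, 98, 98, 14, 14, 14, 2, 2, 2, 1] (10 cycles, including the fixed point 0).
10 cycles on 343: each ℓ→(−1)^(ℓ−1), product (−1)^333 = -1.
Check: (55/343) = -1 by Zolotarev.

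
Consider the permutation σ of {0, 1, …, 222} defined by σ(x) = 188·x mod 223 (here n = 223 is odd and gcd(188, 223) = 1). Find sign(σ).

Trace 36: π^k(36) = [36, 78, 169, 106, 81, 64, 213] for k=0..6.
3 cycles of lengths [111, 111, 1].
n − c = 223 − 3 = 220; sign = (−1)^220 = +1.
(188|223)_J = +1 (Zolotarev's lemma cross-check).

+1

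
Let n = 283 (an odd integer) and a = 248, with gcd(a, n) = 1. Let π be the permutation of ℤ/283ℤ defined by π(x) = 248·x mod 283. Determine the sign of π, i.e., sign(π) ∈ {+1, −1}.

Start at x=165: 165 → 168 → 63 → 59 → 199 → 110 → 112 → … (one orbit).
3 cycles of lengths [141, 141, 1].
With 3 cycles on 283 points, sign = (−1)^{283−3} = +1.

+1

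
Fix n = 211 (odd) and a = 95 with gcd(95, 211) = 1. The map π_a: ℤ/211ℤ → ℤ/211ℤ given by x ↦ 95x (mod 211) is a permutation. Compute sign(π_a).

Trace 80: π^k(80) = [80, 4, 169, 19, 117, 143, 81] for k=0..6.
The orbit structure of x ↦ 95x mod 211: 3 orbits of sizes [105, 105, 1].
Σ(ℓ_i−1) = 211−3 = 208; sign = (−1)^208 = +1.
Check: (95/211) = +1 by Zolotarev.

+1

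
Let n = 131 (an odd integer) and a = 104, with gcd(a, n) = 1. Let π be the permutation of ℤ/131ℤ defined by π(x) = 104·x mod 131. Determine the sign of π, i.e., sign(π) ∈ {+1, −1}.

-1

Orbit of 12 under x↦104x: [12, 69, 102, 128, 81, 40, 99]… (length divides ord_131(104)).
π_104 has 2 disjoint cycles with lengths [130, 1] on {0,…,130}.
131 − 2 = 129 transpositions; sign(π) = (−1)^129 = -1.
The Jacobi symbol (104|131) = -1 (Zolotarev) agrees.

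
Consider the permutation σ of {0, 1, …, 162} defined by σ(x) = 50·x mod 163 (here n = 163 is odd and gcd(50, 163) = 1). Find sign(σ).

-1

Orbit of 159 under x↦50x: [159, 126, 106, 84, 125, 56, 29]… (length divides ord_163(50)).
Decompose π into cycles: lengths [162, 1] (2 cycles, including the fixed point 0).
With 2 cycles on 163 points, sign = (−1)^{163−2} = -1.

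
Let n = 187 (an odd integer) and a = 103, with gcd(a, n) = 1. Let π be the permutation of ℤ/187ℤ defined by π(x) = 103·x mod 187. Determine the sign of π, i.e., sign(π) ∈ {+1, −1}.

Orbit of 103 under x↦103x: [103, 137, 86, 69, 1]… (length divides ord_187(103)).
π_103 has 51 disjoint cycles with lengths [5, 5, 5, 5, 5, 5, 5, 5, 5, 5, 5, 5, 5, 5, 5, 5, 5, 5, 5, 5, 5, 5, 5, 5, 5, 5, 5, 5, 5, 5, 5, 5, 5, 5, 1, 1, 1, 1, 1, 1, 1, 1, 1, 1, 1, 1, 1, 1, 1, 1, 1] on {0,…,186}.
sign(π) = (−1)^{n − #cycles} = (−1)^{187−51} = (−1)^136 = +1.

+1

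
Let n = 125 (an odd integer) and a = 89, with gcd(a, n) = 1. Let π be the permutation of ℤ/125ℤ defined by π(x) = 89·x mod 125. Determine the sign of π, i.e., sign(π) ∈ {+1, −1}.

+1

Orbit of 56 under x↦89x: [56, 109, 76, 14, 121, 19, 66]… (length divides ord_125(89)).
Cycle type of π: 50×2 + 10×2 + 2×2 + 1; total 7 cycles.
sign(π) = (−1)^{n − #cycles} = (−1)^{125−7} = (−1)^118 = +1.
(89|125)_J = +1 (Zolotarev's lemma cross-check).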